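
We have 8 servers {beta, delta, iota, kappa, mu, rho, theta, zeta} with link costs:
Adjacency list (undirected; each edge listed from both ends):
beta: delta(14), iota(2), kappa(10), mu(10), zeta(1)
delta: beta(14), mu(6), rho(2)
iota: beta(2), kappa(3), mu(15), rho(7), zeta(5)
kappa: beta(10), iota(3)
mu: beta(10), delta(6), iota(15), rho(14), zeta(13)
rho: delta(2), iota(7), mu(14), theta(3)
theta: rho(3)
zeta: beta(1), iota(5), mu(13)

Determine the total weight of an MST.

Kruskal's algorithm — process edges by increasing weight (ties by edge label):
beta–zeta (1): add — endpoints in different components.
beta–iota (2): add — endpoints in different components.
delta–rho (2): add — endpoints in different components.
iota–kappa (3): add — endpoints in different components.
rho–theta (3): add — endpoints in different components.
iota–zeta (5): skip — zeta and iota already connected.
delta–mu (6): add — endpoints in different components.
iota–rho (7): add — endpoints in different components.
MST edges: beta–zeta, beta–iota, delta–rho, iota–kappa, rho–theta, delta–mu, iota–rho; total weight 1+2+2+3+3+6+7 = 24.

24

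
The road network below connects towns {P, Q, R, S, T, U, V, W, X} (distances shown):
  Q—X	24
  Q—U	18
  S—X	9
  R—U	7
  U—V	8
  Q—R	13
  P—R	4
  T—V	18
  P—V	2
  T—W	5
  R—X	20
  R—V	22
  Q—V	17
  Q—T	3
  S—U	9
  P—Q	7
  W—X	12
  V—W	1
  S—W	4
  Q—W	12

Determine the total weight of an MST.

35

Prim, starting at P.
Step 1: cheapest edge leaving the tree is P—V (2); add V.
Step 2: cheapest edge leaving the tree is V—W (1); add W.
Step 3: cheapest edge leaving the tree is P—R (4); add R.
Step 4: cheapest edge leaving the tree is S—W (4); add S.
Step 5: cheapest edge leaving the tree is T—W (5); add T.
Step 6: cheapest edge leaving the tree is Q—T (3); add Q.
Step 7: cheapest edge leaving the tree is R—U (7); add U.
Step 8: cheapest edge leaving the tree is S—X (9); add X.
MST edges: P—V, V—W, P—R, S—W, T—W, Q—T, R—U, S—X; total weight 2+1+4+4+5+3+7+9 = 35.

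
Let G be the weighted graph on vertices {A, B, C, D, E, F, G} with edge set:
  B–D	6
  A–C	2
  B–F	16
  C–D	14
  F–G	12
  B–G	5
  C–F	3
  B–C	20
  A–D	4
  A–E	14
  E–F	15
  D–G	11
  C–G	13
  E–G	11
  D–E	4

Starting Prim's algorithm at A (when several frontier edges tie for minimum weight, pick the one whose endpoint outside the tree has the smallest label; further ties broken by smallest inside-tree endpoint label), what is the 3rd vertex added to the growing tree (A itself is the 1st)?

Grow the tree from A using Prim:
Step 1: cheapest edge leaving the tree is A–C (2); add C.
Step 2: cheapest edge leaving the tree is C–F (3); add F.
Step 3: cheapest edge leaving the tree is A–D (4); add D.
Step 4: cheapest edge leaving the tree is D–E (4); add E.
Step 5: cheapest edge leaving the tree is B–D (6); add B.
Step 6: cheapest edge leaving the tree is B–G (5); add G.
Vertex order: A, C, F, D, E, B, G. The 3rd vertex is F.

F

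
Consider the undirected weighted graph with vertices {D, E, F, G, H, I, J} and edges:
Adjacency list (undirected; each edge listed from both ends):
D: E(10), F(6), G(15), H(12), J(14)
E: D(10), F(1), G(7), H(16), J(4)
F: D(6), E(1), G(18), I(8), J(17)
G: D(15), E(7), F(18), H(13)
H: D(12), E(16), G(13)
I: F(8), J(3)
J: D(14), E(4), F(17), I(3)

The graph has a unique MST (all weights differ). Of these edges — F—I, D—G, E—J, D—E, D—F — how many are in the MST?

Sort edges by weight, then run Kruskal:
E—F (1): add — endpoints in different components.
I—J (3): add — endpoints in different components.
E—J (4): add — endpoints in different components.
D—F (6): add — endpoints in different components.
E—G (7): add — endpoints in different components.
F—I (8): skip — F and I already connected.
D—E (10): skip — D and E already connected.
D—H (12): add — endpoints in different components.
MST edge set: {E—F, I—J, E—J, D—F, E—G, D—H}.
Of the listed edges, {E—J, D—F} are in the MST → 2.

2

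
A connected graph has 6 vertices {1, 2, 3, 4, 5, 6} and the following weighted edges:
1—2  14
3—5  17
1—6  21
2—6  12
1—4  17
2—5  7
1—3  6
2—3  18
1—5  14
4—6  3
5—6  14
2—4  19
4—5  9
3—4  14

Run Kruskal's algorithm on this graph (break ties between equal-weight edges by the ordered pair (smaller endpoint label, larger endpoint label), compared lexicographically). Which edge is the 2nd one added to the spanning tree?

1-3

Sort edges by weight, then run Kruskal:
4—6 (3): add — endpoints in different components.
1—3 (6): add — endpoints in different components.
2—5 (7): add — endpoints in different components.
4—5 (9): add — endpoints in different components.
2—6 (12): skip — 2 and 6 already connected.
1—2 (14): add — endpoints in different components.
The 2nd edge added is 1—3.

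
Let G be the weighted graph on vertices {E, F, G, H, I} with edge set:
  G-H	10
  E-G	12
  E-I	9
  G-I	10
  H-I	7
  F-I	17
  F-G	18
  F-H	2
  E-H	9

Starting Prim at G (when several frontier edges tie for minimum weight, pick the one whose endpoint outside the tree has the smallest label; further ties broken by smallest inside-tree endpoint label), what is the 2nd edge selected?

Grow the tree from G using Prim:
Step 1: cheapest edge leaving the tree is G-H (10); add H.
Step 2: cheapest edge leaving the tree is F-H (2); add F.
Step 3: cheapest edge leaving the tree is H-I (7); add I.
Step 4: cheapest edge leaving the tree is E-H (9); add E.
The 2nd edge added is F-H.

F-H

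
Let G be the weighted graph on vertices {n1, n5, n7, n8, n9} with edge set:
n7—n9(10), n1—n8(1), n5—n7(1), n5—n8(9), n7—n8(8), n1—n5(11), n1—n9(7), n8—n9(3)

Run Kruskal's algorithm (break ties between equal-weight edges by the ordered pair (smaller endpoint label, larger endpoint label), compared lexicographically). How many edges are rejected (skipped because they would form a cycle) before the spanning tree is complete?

Kruskal: consider edges lightest-first.
n1—n8 (1): add. Components now {n9} {n1,n8} {n5} {n7}
n5—n7 (1): add. Components now {n9} {n1,n8} {n5,n7}
n8—n9 (3): add. Components now {n1,n8,n9} {n5,n7}
n1—n9 (7): skip — n9 and n1 already connected.
n7—n8 (8): add. Components now {n1,n5,n7,n8,n9}
Edges rejected before the tree was complete: 1.

1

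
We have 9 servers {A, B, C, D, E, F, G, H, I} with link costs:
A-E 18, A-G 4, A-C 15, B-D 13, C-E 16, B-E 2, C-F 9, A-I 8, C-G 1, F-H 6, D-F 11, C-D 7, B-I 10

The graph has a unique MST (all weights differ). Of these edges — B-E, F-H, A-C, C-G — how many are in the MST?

3

Kruskal: consider edges lightest-first.
C-G (1): add — endpoints in different components.
B-E (2): add — endpoints in different components.
A-G (4): add — endpoints in different components.
F-H (6): add — endpoints in different components.
C-D (7): add — endpoints in different components.
A-I (8): add — endpoints in different components.
C-F (9): add — endpoints in different components.
B-I (10): add — endpoints in different components.
MST edge set: {C-G, B-E, A-G, F-H, C-D, A-I, C-F, B-I}.
Of the listed edges, {B-E, F-H, C-G} are in the MST → 3.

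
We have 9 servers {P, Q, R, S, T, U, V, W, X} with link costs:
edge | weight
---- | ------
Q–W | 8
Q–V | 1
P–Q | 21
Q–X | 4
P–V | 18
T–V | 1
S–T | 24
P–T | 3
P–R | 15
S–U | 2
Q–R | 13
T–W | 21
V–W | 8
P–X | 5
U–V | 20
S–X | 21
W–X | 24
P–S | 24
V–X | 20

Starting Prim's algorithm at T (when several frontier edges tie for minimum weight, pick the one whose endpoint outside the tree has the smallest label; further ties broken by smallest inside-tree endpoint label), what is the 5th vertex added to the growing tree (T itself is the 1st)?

X

Grow the tree from T using Prim:
Step 1: cheapest edge leaving the tree is T–V (1); add V.
Step 2: cheapest edge leaving the tree is Q–V (1); add Q.
Step 3: cheapest edge leaving the tree is P–T (3); add P.
Step 4: cheapest edge leaving the tree is Q–X (4); add X.
Step 5: cheapest edge leaving the tree is Q–W (8); add W.
Step 6: cheapest edge leaving the tree is Q–R (13); add R.
Step 7: cheapest edge leaving the tree is U–V (20); add U.
Step 8: cheapest edge leaving the tree is S–U (2); add S.
Vertex order: T, V, Q, P, X, W, R, U, S. The 5th vertex is X.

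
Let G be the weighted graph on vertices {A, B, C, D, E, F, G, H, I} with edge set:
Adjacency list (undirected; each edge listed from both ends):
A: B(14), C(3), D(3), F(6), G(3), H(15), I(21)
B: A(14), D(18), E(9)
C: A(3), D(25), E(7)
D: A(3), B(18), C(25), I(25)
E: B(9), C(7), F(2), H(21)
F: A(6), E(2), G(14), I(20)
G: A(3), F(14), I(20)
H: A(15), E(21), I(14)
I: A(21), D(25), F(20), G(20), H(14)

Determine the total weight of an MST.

55

Sort edges by weight, then run Kruskal:
E-F (2): add — endpoints in different components.
A-C (3): add — endpoints in different components.
A-D (3): add — endpoints in different components.
A-G (3): add — endpoints in different components.
A-F (6): add — endpoints in different components.
C-E (7): skip — C and E already connected.
B-E (9): add — endpoints in different components.
A-B (14): skip — A and B already connected.
F-G (14): skip — F and G already connected.
H-I (14): add — endpoints in different components.
A-H (15): add — endpoints in different components.
MST edges: E-F, A-C, A-D, A-G, A-F, B-E, H-I, A-H; total weight 2+3+3+3+6+9+14+15 = 55.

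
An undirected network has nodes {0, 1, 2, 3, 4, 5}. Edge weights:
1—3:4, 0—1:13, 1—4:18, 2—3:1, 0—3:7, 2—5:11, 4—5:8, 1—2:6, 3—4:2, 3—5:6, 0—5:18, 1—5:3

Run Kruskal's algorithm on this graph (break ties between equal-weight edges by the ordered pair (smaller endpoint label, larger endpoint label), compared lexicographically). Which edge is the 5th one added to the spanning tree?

Kruskal's algorithm — process edges by increasing weight (ties by edge label):
2—3 (1): add. Components now {0} {1} {2,3} {4} {5}
3—4 (2): add. Components now {0} {1} {2,3,4} {5}
1—5 (3): add. Components now {0} {1,5} {2,3,4}
1—3 (4): add. Components now {0} {1,2,3,4,5}
1—2 (6): skip — 1 and 2 already connected.
3—5 (6): skip — 3 and 5 already connected.
0—3 (7): add. Components now {0,1,2,3,4,5}
The 5th edge added is 0—3.

0-3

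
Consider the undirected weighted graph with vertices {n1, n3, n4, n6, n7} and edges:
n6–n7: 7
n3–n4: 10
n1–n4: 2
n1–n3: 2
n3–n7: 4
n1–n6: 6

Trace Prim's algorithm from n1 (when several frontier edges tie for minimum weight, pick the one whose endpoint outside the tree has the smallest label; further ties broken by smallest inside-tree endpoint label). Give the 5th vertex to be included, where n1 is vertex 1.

n6

Prim's algorithm from n1:
Step 1: cheapest edge leaving the tree is n1–n3 (2); add n3.
Step 2: cheapest edge leaving the tree is n1–n4 (2); add n4.
Step 3: cheapest edge leaving the tree is n3–n7 (4); add n7.
Step 4: cheapest edge leaving the tree is n1–n6 (6); add n6.
Vertex order: n1, n3, n4, n7, n6. The 5th vertex is n6.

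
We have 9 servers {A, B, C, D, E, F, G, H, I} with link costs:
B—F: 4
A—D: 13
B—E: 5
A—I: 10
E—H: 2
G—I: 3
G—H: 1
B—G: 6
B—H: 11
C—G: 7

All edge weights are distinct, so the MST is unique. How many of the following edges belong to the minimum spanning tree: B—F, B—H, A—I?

Sort edges by weight, then run Kruskal:
G—H (1): add — endpoints in different components.
E—H (2): add — endpoints in different components.
G—I (3): add — endpoints in different components.
B—F (4): add — endpoints in different components.
B—E (5): add — endpoints in different components.
B—G (6): skip — B and G already connected.
C—G (7): add — endpoints in different components.
A—I (10): add — endpoints in different components.
B—H (11): skip — B and H already connected.
A—D (13): add — endpoints in different components.
MST edge set: {G—H, E—H, G—I, B—F, B—E, C—G, A—I, A—D}.
Of the listed edges, {B—F, A—I} are in the MST → 2.

2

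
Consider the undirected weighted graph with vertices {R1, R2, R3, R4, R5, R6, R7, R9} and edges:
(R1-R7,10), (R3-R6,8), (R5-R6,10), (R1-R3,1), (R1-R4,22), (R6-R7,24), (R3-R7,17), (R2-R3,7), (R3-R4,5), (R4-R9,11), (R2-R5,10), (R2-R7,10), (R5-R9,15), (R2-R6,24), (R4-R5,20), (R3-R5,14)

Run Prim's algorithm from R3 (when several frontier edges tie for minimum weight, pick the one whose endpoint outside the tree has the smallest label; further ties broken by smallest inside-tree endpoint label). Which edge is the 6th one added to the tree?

R1-R7

Prim, starting at R3.
Step 1: cheapest edge leaving the tree is R1-R3 (1); add R1.
Step 2: cheapest edge leaving the tree is R3-R4 (5); add R4.
Step 3: cheapest edge leaving the tree is R2-R3 (7); add R2.
Step 4: cheapest edge leaving the tree is R3-R6 (8); add R6.
Step 5: cheapest edge leaving the tree is R2-R5 (10); add R5.
Step 6: cheapest edge leaving the tree is R1-R7 (10); add R7.
Step 7: cheapest edge leaving the tree is R4-R9 (11); add R9.
The 6th edge added is R1-R7.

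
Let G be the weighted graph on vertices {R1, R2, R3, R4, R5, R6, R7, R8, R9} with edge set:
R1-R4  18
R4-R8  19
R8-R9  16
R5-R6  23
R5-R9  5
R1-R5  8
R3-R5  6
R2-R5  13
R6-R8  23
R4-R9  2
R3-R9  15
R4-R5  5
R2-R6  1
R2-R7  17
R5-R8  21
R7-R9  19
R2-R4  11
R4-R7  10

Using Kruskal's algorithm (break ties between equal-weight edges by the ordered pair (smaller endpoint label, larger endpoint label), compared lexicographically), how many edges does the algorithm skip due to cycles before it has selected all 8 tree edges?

3

Kruskal: consider edges lightest-first.
R2-R6 (1): add — endpoints in different components.
R4-R9 (2): add — endpoints in different components.
R4-R5 (5): add — endpoints in different components.
R5-R9 (5): skip — R9 and R5 already connected.
R3-R5 (6): add — endpoints in different components.
R1-R5 (8): add — endpoints in different components.
R4-R7 (10): add — endpoints in different components.
R2-R4 (11): add — endpoints in different components.
R2-R5 (13): skip — R2 and R5 already connected.
R3-R9 (15): skip — R9 and R3 already connected.
R8-R9 (16): add — endpoints in different components.
Edges rejected before the tree was complete: 3.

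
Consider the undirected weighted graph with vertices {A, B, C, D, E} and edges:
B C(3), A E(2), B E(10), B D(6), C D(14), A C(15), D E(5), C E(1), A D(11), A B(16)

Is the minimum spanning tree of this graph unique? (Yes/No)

Kruskal's algorithm — process edges by increasing weight (ties by edge label):
C E (1): add — endpoints in different components.
A E (2): add — endpoints in different components.
B C (3): add — endpoints in different components.
D E (5): add — endpoints in different components.
Every non-tree edge has weight strictly greater than the heaviest edge on the tree path between its endpoints, so the MST is unique.

Yes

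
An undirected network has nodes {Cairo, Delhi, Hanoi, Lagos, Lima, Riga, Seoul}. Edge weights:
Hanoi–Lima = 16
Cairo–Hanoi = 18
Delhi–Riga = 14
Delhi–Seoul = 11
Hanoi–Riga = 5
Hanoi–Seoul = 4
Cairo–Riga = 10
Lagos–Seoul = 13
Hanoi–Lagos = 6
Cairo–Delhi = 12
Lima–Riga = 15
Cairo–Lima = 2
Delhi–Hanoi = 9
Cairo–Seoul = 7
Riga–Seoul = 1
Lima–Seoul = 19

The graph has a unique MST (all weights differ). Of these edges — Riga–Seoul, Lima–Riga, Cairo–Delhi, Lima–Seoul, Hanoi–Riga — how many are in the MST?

1

Kruskal's algorithm — process edges by increasing weight (ties by edge label):
Riga–Seoul (1): add — endpoints in different components.
Cairo–Lima (2): add — endpoints in different components.
Hanoi–Seoul (4): add — endpoints in different components.
Hanoi–Riga (5): skip — Hanoi and Riga already connected.
Hanoi–Lagos (6): add — endpoints in different components.
Cairo–Seoul (7): add — endpoints in different components.
Delhi–Hanoi (9): add — endpoints in different components.
MST edge set: {Riga–Seoul, Cairo–Lima, Hanoi–Seoul, Hanoi–Lagos, Cairo–Seoul, Delhi–Hanoi}.
Of the listed edges, {Riga–Seoul} are in the MST → 1.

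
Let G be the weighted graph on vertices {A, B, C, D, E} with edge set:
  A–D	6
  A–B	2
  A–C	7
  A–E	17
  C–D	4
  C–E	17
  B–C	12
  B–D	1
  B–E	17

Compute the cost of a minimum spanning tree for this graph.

24

Kruskal's algorithm — process edges by increasing weight (ties by edge label):
B–D (1): add. Components now {A} {B,D} {C} {E}
A–B (2): add. Components now {A,B,D} {C} {E}
C–D (4): add. Components now {A,B,C,D} {E}
A–D (6): skip — A and D already connected.
A–C (7): skip — A and C already connected.
B–C (12): skip — B and C already connected.
A–E (17): add. Components now {A,B,C,D,E}
MST edges: B–D, A–B, C–D, A–E; total weight 1+2+4+17 = 24.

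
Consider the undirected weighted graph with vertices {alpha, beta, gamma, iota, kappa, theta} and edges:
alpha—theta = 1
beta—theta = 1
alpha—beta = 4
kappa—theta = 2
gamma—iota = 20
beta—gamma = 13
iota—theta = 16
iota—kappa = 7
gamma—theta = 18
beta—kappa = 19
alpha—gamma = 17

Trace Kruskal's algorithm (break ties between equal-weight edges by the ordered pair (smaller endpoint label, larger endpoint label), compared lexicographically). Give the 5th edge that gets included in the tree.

beta-gamma

Kruskal: consider edges lightest-first.
alpha—theta (1): add. Components now {beta} {alpha,theta} {kappa} {gamma} {iota}
beta—theta (1): add. Components now {alpha,beta,theta} {kappa} {gamma} {iota}
kappa—theta (2): add. Components now {alpha,beta,kappa,theta} {gamma} {iota}
alpha—beta (4): skip — beta and alpha already connected.
iota—kappa (7): add. Components now {alpha,beta,iota,kappa,theta} {gamma}
beta—gamma (13): add. Components now {alpha,beta,gamma,iota,kappa,theta}
The 5th edge added is beta—gamma.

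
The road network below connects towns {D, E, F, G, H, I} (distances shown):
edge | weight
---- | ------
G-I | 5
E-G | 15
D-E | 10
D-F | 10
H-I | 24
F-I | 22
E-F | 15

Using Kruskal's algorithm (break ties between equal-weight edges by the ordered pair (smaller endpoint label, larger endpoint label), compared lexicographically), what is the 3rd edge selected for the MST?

D-F

Sort edges by weight, then run Kruskal:
G-I (5): add. Components now {D} {E} {F} {G,I} {H}
D-E (10): add. Components now {D,E} {F} {G,I} {H}
D-F (10): add. Components now {D,E,F} {G,I} {H}
E-F (15): skip — E and F already connected.
E-G (15): add. Components now {D,E,F,G,I} {H}
F-I (22): skip — F and I already connected.
H-I (24): add. Components now {D,E,F,G,H,I}
The 3rd edge added is D-F.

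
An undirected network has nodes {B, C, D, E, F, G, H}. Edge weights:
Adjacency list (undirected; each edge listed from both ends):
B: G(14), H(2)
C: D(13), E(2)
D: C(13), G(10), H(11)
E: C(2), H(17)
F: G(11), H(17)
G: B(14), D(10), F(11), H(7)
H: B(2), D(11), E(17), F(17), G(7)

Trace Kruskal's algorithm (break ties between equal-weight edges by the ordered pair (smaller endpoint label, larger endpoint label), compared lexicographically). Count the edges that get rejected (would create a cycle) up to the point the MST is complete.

Kruskal's algorithm — process edges by increasing weight (ties by edge label):
B—H (2): add. Components now {B,H} {C} {D} {E} {F} {G}
C—E (2): add. Components now {B,H} {C,E} {D} {F} {G}
G—H (7): add. Components now {B,G,H} {C,E} {D} {F}
D—G (10): add. Components now {B,D,G,H} {C,E} {F}
D—H (11): skip — D and H already connected.
F—G (11): add. Components now {B,D,F,G,H} {C,E}
C—D (13): add. Components now {B,C,D,E,F,G,H}
Edges rejected before the tree was complete: 1.

1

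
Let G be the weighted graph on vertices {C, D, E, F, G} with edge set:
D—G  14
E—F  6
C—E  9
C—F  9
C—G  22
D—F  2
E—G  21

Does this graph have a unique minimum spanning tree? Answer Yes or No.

Kruskal: consider edges lightest-first.
D—F (2): add. Components now {C} {D,F} {E} {G}
E—F (6): add. Components now {C} {D,E,F} {G}
C—E (9): add. Components now {C,D,E,F} {G}
C—F (9): skip — C and F already connected.
D—G (14): add. Components now {C,D,E,F,G}
Non-tree edge C—F has weight 9, equal to the heaviest edge on its tree cycle — swapping gives another MST of the same weight. Not unique.

No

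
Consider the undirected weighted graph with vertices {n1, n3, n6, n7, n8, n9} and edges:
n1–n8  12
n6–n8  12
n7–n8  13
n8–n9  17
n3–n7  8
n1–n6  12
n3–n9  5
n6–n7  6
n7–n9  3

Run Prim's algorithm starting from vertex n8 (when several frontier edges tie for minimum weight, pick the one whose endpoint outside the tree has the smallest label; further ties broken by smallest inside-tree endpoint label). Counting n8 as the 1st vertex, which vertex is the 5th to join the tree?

Prim, starting at n8.
Step 1: cheapest edge leaving the tree is n1–n8 (12); add n1.
Step 2: cheapest edge leaving the tree is n1–n6 (12); add n6.
Step 3: cheapest edge leaving the tree is n6–n7 (6); add n7.
Step 4: cheapest edge leaving the tree is n7–n9 (3); add n9.
Step 5: cheapest edge leaving the tree is n3–n9 (5); add n3.
Vertex order: n8, n1, n6, n7, n9, n3. The 5th vertex is n9.

n9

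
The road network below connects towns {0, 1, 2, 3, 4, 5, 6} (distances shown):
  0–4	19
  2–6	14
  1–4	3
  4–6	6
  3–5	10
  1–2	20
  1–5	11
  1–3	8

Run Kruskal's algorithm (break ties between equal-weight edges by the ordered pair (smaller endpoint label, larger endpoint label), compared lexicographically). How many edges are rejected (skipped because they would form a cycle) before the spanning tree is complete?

Kruskal's algorithm — process edges by increasing weight (ties by edge label):
1–4 (3): add. Components now {0} {1,4} {2} {3} {5} {6}
4–6 (6): add. Components now {0} {1,4,6} {2} {3} {5}
1–3 (8): add. Components now {0} {1,3,4,6} {2} {5}
3–5 (10): add. Components now {0} {1,3,4,5,6} {2}
1–5 (11): skip — 1 and 5 already connected.
2–6 (14): add. Components now {0} {1,2,3,4,5,6}
0–4 (19): add. Components now {0,1,2,3,4,5,6}
Edges rejected before the tree was complete: 1.

1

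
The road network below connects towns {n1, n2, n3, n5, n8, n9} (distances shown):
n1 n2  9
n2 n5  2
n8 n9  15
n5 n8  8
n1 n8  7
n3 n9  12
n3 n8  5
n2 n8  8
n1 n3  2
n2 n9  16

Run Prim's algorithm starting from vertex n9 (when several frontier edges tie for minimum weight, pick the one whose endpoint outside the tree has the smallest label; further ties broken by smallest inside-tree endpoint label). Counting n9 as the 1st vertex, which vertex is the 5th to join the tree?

Prim's algorithm from n9:
Step 1: frontier [n3 n9 12, n8 n9 15, n2 n9 16] → take n3 n9 (12); add n3.
Step 2: frontier [n1 n3 2, n3 n8 5, n8 n9 15, n2 n9 16] → take n1 n3 (2); add n1.
Step 3: frontier [n1 n8 7, n1 n2 9, n3 n8 5, n8 n9 15, n2 n9 16] → take n3 n8 (5); add n8.
Step 4: frontier [n1 n2 9, n2 n8 8, n5 n8 8, n2 n9 16] → take n2 n8 (8); add n2.
Step 5: frontier [n2 n5 2, n5 n8 8] → take n2 n5 (2); add n5.
Vertex order: n9, n3, n1, n8, n2, n5. The 5th vertex is n2.

n2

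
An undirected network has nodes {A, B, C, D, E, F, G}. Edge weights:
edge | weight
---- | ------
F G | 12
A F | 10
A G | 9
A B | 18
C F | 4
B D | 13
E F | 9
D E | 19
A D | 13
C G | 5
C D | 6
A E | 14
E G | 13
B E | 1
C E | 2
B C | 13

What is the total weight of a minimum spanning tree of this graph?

27

Grow the tree from A using Prim:
Step 1: cheapest edge leaving the tree is A G (9); add G.
Step 2: cheapest edge leaving the tree is C G (5); add C.
Step 3: cheapest edge leaving the tree is C E (2); add E.
Step 4: cheapest edge leaving the tree is B E (1); add B.
Step 5: cheapest edge leaving the tree is C F (4); add F.
Step 6: cheapest edge leaving the tree is C D (6); add D.
MST edges: A G, C G, C E, B E, C F, C D; total weight 9+5+2+1+4+6 = 27.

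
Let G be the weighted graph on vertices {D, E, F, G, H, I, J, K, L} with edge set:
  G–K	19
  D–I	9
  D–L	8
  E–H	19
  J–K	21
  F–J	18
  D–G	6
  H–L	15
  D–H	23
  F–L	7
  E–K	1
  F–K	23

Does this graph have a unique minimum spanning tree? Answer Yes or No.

No

Kruskal: consider edges lightest-first.
E–K (1): add — endpoints in different components.
D–G (6): add — endpoints in different components.
F–L (7): add — endpoints in different components.
D–L (8): add — endpoints in different components.
D–I (9): add — endpoints in different components.
H–L (15): add — endpoints in different components.
F–J (18): add — endpoints in different components.
E–H (19): add — endpoints in different components.
Non-tree edge G–K has weight 19, equal to the heaviest edge on its tree cycle — swapping gives another MST of the same weight. Not unique.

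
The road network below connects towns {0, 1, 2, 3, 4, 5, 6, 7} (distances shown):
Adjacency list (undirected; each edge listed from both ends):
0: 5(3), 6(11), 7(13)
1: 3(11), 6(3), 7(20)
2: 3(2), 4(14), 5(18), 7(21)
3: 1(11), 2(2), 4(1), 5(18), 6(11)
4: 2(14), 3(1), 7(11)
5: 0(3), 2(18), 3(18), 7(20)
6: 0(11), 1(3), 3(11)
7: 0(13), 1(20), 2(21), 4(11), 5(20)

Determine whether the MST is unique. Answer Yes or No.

No

Kruskal's algorithm — process edges by increasing weight (ties by edge label):
3—4 (1): add — endpoints in different components.
2—3 (2): add — endpoints in different components.
0—5 (3): add — endpoints in different components.
1—6 (3): add — endpoints in different components.
0—6 (11): add — endpoints in different components.
1—3 (11): add — endpoints in different components.
3—6 (11): skip — 3 and 6 already connected.
4—7 (11): add — endpoints in different components.
Non-tree edge 3—6 has weight 11, equal to the heaviest edge on its tree cycle — swapping gives another MST of the same weight. Not unique.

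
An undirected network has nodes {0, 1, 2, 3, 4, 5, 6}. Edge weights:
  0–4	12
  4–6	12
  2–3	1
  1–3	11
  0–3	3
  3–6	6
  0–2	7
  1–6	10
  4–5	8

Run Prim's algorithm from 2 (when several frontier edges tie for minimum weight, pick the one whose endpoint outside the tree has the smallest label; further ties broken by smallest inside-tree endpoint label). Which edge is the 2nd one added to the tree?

Grow the tree from 2 using Prim:
Step 1: cheapest edge leaving the tree is 2–3 (1); add 3.
Step 2: cheapest edge leaving the tree is 0–3 (3); add 0.
Step 3: cheapest edge leaving the tree is 3–6 (6); add 6.
Step 4: cheapest edge leaving the tree is 1–6 (10); add 1.
Step 5: cheapest edge leaving the tree is 0–4 (12); add 4.
Step 6: cheapest edge leaving the tree is 4–5 (8); add 5.
The 2nd edge added is 0–3.

0-3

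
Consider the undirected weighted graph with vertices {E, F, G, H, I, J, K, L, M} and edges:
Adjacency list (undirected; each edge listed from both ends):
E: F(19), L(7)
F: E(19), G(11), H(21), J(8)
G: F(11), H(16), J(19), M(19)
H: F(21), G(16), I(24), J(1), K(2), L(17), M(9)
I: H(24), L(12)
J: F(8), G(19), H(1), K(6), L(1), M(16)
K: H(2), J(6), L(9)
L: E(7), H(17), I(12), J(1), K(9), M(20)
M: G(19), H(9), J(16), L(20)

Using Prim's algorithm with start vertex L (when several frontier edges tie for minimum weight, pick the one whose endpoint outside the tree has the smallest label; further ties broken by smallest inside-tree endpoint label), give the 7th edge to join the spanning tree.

F-G

Prim, starting at L.
Step 1: cheapest edge leaving the tree is J-L (1); add J.
Step 2: cheapest edge leaving the tree is H-J (1); add H.
Step 3: cheapest edge leaving the tree is H-K (2); add K.
Step 4: cheapest edge leaving the tree is E-L (7); add E.
Step 5: cheapest edge leaving the tree is F-J (8); add F.
Step 6: cheapest edge leaving the tree is H-M (9); add M.
Step 7: cheapest edge leaving the tree is F-G (11); add G.
Step 8: cheapest edge leaving the tree is I-L (12); add I.
The 7th edge added is F-G.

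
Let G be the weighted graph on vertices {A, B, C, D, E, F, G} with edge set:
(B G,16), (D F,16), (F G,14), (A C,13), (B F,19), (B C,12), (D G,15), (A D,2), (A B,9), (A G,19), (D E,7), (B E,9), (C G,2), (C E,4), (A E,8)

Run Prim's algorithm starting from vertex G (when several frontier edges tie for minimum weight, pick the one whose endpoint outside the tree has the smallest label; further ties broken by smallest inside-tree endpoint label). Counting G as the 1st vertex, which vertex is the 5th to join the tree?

Prim's algorithm from G:
Step 1: cheapest edge leaving the tree is C G (2); add C.
Step 2: cheapest edge leaving the tree is C E (4); add E.
Step 3: cheapest edge leaving the tree is D E (7); add D.
Step 4: cheapest edge leaving the tree is A D (2); add A.
Step 5: cheapest edge leaving the tree is A B (9); add B.
Step 6: cheapest edge leaving the tree is F G (14); add F.
Vertex order: G, C, E, D, A, B, F. The 5th vertex is A.

A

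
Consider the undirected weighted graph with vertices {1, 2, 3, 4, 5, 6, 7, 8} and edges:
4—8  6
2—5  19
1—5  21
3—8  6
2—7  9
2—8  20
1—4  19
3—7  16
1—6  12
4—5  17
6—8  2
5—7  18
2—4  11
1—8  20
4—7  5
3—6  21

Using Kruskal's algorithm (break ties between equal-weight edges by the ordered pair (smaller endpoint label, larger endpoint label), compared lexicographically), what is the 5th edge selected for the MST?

Sort edges by weight, then run Kruskal:
6—8 (2): add — endpoints in different components.
4—7 (5): add — endpoints in different components.
3—8 (6): add — endpoints in different components.
4—8 (6): add — endpoints in different components.
2—7 (9): add — endpoints in different components.
2—4 (11): skip — 2 and 4 already connected.
1—6 (12): add — endpoints in different components.
3—7 (16): skip — 3 and 7 already connected.
4—5 (17): add — endpoints in different components.
The 5th edge added is 2—7.

2-7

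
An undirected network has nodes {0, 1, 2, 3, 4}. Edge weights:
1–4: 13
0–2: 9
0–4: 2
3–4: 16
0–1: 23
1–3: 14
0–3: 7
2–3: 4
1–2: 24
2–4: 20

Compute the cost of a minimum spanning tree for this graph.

26

Prim, starting at 1.
Step 1: cheapest edge leaving the tree is 1–4 (13); add 4.
Step 2: cheapest edge leaving the tree is 0–4 (2); add 0.
Step 3: cheapest edge leaving the tree is 0–3 (7); add 3.
Step 4: cheapest edge leaving the tree is 2–3 (4); add 2.
MST edges: 1–4, 0–4, 0–3, 2–3; total weight 13+2+7+4 = 26.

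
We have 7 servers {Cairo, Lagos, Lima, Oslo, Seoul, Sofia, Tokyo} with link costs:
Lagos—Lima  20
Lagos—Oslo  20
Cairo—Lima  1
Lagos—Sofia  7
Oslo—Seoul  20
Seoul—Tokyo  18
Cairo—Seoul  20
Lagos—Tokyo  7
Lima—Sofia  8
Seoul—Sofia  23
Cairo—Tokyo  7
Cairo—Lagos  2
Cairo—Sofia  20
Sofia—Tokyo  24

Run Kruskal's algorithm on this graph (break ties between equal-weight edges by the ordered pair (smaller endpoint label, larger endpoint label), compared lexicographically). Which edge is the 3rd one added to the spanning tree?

Cairo-Tokyo

Sort edges by weight, then run Kruskal:
Cairo—Lima (1): add. Components now {Lagos} {Sofia} {Seoul} {Tokyo} {Cairo,Lima} {Oslo}
Cairo—Lagos (2): add. Components now {Cairo,Lagos,Lima} {Sofia} {Seoul} {Tokyo} {Oslo}
Cairo—Tokyo (7): add. Components now {Cairo,Lagos,Lima,Tokyo} {Sofia} {Seoul} {Oslo}
Lagos—Sofia (7): add. Components now {Cairo,Lagos,Lima,Sofia,Tokyo} {Seoul} {Oslo}
Lagos—Tokyo (7): skip — Lagos and Tokyo already connected.
Lima—Sofia (8): skip — Sofia and Lima already connected.
Seoul—Tokyo (18): add. Components now {Cairo,Lagos,Lima,Seoul,Sofia,Tokyo} {Oslo}
Cairo—Seoul (20): skip — Seoul and Cairo already connected.
Cairo—Sofia (20): skip — Sofia and Cairo already connected.
Lagos—Lima (20): skip — Lagos and Lima already connected.
Lagos—Oslo (20): add. Components now {Cairo,Lagos,Lima,Oslo,Seoul,Sofia,Tokyo}
The 3rd edge added is Cairo—Tokyo.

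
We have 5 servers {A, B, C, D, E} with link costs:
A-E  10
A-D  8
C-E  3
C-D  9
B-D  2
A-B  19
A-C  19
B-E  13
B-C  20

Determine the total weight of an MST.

22

Prim's algorithm from E:
Step 1: cheapest edge leaving the tree is C-E (3); add C.
Step 2: cheapest edge leaving the tree is C-D (9); add D.
Step 3: cheapest edge leaving the tree is B-D (2); add B.
Step 4: cheapest edge leaving the tree is A-D (8); add A.
MST edges: C-E, C-D, B-D, A-D; total weight 3+9+2+8 = 22.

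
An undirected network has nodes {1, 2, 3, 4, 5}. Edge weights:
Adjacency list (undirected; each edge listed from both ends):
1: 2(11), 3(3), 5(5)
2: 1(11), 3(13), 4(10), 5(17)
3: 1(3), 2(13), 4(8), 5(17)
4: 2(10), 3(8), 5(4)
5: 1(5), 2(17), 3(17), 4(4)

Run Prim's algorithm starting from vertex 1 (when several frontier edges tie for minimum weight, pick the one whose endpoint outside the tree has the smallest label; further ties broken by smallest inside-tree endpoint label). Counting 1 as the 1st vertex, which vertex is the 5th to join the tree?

2

Prim's algorithm from 1:
Step 1: cheapest edge leaving the tree is 1—3 (3); add 3.
Step 2: cheapest edge leaving the tree is 1—5 (5); add 5.
Step 3: cheapest edge leaving the tree is 4—5 (4); add 4.
Step 4: cheapest edge leaving the tree is 2—4 (10); add 2.
Vertex order: 1, 3, 5, 4, 2. The 5th vertex is 2.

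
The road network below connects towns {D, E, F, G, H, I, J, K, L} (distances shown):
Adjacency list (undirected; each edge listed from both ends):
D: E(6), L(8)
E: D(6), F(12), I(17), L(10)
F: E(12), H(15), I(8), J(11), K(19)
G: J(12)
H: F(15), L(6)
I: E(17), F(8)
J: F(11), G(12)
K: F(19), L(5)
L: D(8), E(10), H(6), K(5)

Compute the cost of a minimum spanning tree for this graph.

68

Kruskal: consider edges lightest-first.
K L (5): add — endpoints in different components.
D E (6): add — endpoints in different components.
H L (6): add — endpoints in different components.
D L (8): add — endpoints in different components.
F I (8): add — endpoints in different components.
E L (10): skip — E and L already connected.
F J (11): add — endpoints in different components.
E F (12): add — endpoints in different components.
G J (12): add — endpoints in different components.
MST edges: K L, D E, H L, D L, F I, F J, E F, G J; total weight 5+6+6+8+8+11+12+12 = 68.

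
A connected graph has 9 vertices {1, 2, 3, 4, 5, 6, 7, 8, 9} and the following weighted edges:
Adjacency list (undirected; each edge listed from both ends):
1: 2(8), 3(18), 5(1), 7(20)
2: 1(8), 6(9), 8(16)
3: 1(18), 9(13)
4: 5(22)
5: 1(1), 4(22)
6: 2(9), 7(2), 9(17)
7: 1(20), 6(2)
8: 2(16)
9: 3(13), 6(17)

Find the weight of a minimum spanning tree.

Kruskal: consider edges lightest-first.
1—5 (1): add — endpoints in different components.
6—7 (2): add — endpoints in different components.
1—2 (8): add — endpoints in different components.
2—6 (9): add — endpoints in different components.
3—9 (13): add — endpoints in different components.
2—8 (16): add — endpoints in different components.
6—9 (17): add — endpoints in different components.
1—3 (18): skip — 1 and 3 already connected.
1—7 (20): skip — 1 and 7 already connected.
4—5 (22): add — endpoints in different components.
MST edges: 1—5, 6—7, 1—2, 2—6, 3—9, 2—8, 6—9, 4—5; total weight 1+2+8+9+13+16+17+22 = 88.

88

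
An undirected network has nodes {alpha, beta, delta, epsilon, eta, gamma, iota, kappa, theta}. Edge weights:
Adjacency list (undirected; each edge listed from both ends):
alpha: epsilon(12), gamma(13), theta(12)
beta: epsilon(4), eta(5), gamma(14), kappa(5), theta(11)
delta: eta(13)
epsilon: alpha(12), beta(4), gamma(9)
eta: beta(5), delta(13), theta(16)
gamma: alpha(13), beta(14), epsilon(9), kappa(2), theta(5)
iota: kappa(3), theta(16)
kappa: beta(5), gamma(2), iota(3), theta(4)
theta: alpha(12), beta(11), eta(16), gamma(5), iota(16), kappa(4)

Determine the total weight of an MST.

48

Sort edges by weight, then run Kruskal:
gamma-kappa (2): add — endpoints in different components.
iota-kappa (3): add — endpoints in different components.
beta-epsilon (4): add — endpoints in different components.
kappa-theta (4): add — endpoints in different components.
beta-eta (5): add — endpoints in different components.
beta-kappa (5): add — endpoints in different components.
gamma-theta (5): skip — theta and gamma already connected.
epsilon-gamma (9): skip — epsilon and gamma already connected.
beta-theta (11): skip — theta and beta already connected.
alpha-epsilon (12): add — endpoints in different components.
alpha-theta (12): skip — theta and alpha already connected.
alpha-gamma (13): skip — alpha and gamma already connected.
delta-eta (13): add — endpoints in different components.
MST edges: gamma-kappa, iota-kappa, beta-epsilon, kappa-theta, beta-eta, beta-kappa, alpha-epsilon, delta-eta; total weight 2+3+4+4+5+5+12+13 = 48.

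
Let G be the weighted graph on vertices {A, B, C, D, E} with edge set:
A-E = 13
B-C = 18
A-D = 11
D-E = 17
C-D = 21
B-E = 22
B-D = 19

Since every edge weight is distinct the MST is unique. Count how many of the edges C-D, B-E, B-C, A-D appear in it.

2

Kruskal's algorithm — process edges by increasing weight (ties by edge label):
A-D (11): add — endpoints in different components.
A-E (13): add — endpoints in different components.
D-E (17): skip — D and E already connected.
B-C (18): add — endpoints in different components.
B-D (19): add — endpoints in different components.
MST edge set: {A-D, A-E, B-C, B-D}.
Of the listed edges, {B-C, A-D} are in the MST → 2.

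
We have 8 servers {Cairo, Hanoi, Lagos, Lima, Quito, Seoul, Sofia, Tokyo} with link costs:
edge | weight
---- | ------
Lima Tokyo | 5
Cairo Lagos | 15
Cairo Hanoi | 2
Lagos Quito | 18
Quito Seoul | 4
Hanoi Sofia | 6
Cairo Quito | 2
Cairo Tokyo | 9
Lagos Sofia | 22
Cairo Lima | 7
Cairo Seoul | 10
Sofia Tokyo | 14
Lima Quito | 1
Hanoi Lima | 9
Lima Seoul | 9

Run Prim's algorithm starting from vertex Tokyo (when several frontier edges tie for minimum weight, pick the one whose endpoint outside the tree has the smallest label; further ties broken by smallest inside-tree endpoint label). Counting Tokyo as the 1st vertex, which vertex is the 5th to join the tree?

Hanoi

Prim, starting at Tokyo.
Step 1: cheapest edge leaving the tree is Lima Tokyo (5); add Lima.
Step 2: cheapest edge leaving the tree is Lima Quito (1); add Quito.
Step 3: cheapest edge leaving the tree is Cairo Quito (2); add Cairo.
Step 4: cheapest edge leaving the tree is Cairo Hanoi (2); add Hanoi.
Step 5: cheapest edge leaving the tree is Quito Seoul (4); add Seoul.
Step 6: cheapest edge leaving the tree is Hanoi Sofia (6); add Sofia.
Step 7: cheapest edge leaving the tree is Cairo Lagos (15); add Lagos.
Vertex order: Tokyo, Lima, Quito, Cairo, Hanoi, Seoul, Sofia, Lagos. The 5th vertex is Hanoi.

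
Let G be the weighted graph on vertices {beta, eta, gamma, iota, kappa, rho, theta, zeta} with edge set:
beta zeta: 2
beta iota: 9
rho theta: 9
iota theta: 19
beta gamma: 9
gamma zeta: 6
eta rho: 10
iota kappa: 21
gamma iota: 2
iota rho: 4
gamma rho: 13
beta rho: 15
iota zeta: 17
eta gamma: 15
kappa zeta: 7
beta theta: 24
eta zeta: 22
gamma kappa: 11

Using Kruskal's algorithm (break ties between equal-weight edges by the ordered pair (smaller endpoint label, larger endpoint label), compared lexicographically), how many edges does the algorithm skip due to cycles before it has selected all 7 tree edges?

2

Sort edges by weight, then run Kruskal:
beta zeta (2): add — endpoints in different components.
gamma iota (2): add — endpoints in different components.
iota rho (4): add — endpoints in different components.
gamma zeta (6): add — endpoints in different components.
kappa zeta (7): add — endpoints in different components.
beta gamma (9): skip — beta and gamma already connected.
beta iota (9): skip — iota and beta already connected.
rho theta (9): add — endpoints in different components.
eta rho (10): add — endpoints in different components.
Edges rejected before the tree was complete: 2.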